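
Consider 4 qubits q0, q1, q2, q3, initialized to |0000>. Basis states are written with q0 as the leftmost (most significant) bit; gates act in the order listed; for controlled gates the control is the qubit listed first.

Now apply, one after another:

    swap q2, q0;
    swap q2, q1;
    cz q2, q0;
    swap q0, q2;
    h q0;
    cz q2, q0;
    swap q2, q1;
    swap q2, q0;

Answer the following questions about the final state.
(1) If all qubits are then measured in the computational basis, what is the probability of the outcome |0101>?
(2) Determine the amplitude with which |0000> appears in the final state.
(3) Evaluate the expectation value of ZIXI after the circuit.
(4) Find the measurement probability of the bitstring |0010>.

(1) A full measurement returns |0101> with probability 0.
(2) |0000> carries amplitude sqrt(2)/2 in the final state.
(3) The expectation value of ZIXI is 1.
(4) The probability of measuring |0010> is 1/2.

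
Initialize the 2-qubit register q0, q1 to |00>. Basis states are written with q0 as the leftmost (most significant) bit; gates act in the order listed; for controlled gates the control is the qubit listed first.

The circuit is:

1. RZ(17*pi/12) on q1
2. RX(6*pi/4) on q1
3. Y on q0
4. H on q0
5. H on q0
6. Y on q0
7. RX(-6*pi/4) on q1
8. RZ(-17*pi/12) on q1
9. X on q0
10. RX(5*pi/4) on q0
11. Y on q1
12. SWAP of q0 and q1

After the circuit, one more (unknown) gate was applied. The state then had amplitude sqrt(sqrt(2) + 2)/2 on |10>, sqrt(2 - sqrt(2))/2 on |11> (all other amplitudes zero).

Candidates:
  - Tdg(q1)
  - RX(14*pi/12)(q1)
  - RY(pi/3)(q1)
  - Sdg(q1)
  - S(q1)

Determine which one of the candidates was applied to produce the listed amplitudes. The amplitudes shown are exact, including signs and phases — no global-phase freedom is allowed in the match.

The unique candidate consistent with the amplitudes is S(q1). Key observation: gates 1-8 undo each other exactly, leaving only the rest of the circuit to track.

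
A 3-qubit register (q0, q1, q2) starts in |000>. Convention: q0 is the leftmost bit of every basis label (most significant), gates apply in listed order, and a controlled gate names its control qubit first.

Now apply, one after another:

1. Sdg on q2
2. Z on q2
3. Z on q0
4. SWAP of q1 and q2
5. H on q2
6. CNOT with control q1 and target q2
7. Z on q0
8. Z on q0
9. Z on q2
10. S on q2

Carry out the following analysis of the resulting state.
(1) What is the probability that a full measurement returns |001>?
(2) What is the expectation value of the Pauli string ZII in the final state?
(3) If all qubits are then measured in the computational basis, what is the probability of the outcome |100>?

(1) A full measurement returns |001> with probability 1/2.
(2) The expectation value of ZII is 1.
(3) A full measurement returns |100> with probability 0.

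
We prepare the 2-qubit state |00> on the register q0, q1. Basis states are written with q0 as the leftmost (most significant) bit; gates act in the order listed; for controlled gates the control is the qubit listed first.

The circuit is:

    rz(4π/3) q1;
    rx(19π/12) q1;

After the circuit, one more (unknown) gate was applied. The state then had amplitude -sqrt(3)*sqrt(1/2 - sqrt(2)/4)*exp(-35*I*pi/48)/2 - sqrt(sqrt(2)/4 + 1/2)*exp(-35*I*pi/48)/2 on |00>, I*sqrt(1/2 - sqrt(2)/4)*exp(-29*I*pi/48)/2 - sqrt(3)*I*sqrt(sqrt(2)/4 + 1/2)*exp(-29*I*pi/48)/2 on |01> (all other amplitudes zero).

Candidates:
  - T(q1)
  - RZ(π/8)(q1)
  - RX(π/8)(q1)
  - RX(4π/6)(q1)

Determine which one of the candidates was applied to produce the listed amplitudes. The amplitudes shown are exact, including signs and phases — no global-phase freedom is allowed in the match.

It was RZ(π/8)(q1) that produced the state shown.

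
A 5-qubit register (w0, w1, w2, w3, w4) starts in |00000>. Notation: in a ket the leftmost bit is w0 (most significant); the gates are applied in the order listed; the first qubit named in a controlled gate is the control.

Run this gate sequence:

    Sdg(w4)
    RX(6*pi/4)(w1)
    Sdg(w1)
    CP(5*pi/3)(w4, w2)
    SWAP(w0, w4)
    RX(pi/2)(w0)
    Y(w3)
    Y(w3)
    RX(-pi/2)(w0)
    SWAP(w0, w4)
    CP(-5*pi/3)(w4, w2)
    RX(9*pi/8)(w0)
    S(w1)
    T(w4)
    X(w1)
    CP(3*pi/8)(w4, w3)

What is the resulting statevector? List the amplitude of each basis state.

The final amplitudes are sqrt(2)*I*sin(pi/16)/2 on |00000>, sqrt(2)*sin(pi/16)/2 on |01000>, -sqrt(2)*cos(pi/16)/2 on |10000>, sqrt(2)*I*cos(pi/16)/2 on |11000>, and 0 on every other basis state. Key observation: the block from step 4 through step 11 cancels to the identity and can be dropped.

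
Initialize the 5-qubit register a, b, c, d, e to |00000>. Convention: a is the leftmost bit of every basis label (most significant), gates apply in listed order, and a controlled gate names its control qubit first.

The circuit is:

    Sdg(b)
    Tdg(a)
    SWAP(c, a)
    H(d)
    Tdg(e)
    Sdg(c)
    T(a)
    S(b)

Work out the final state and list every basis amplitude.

The final amplitudes are sqrt(2)/2 on |00000>, sqrt(2)/2 on |00010>, and 0 on every other basis state.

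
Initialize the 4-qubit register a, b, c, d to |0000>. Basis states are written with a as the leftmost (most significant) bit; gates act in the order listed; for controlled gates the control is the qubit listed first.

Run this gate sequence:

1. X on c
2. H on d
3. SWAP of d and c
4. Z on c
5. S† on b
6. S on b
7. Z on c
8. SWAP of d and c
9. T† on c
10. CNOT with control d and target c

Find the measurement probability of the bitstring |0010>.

The probability of measuring |0010> is 1/2. Key observation: steps 3-8 multiply out to the identity, so the circuit reduces to the remaining gates.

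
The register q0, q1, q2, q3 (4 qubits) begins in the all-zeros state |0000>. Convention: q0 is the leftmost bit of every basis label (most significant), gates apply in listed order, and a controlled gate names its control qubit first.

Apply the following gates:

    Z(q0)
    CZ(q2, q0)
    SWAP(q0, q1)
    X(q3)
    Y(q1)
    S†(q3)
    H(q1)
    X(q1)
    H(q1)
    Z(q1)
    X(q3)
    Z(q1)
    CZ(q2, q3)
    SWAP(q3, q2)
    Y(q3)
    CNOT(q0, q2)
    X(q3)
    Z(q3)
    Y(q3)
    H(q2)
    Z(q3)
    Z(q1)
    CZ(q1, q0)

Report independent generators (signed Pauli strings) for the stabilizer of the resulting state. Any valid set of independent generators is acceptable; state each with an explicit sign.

One valid set of independent stabilizer generators is +IIXI, +ZIII, -IZII, -IIIZ (any independent generating set of the same group is equally correct). Key observation: gates 7-10 undo each other exactly, leaving only the rest of the circuit to track.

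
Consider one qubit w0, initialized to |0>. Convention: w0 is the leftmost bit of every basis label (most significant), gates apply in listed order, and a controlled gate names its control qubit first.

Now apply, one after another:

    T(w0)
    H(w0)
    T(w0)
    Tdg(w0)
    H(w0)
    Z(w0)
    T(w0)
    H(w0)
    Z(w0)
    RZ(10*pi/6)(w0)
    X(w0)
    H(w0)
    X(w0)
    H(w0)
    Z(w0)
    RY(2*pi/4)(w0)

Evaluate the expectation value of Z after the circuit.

The expectation value of Z is 1/2. Key observation: gates 12-15 undo each other exactly, leaving only the rest of the circuit to track.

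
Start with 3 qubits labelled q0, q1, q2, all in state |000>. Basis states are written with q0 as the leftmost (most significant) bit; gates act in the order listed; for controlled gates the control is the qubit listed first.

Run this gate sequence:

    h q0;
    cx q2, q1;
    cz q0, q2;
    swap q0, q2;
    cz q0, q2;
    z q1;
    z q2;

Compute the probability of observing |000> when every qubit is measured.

A full measurement returns |000> with probability 1/2.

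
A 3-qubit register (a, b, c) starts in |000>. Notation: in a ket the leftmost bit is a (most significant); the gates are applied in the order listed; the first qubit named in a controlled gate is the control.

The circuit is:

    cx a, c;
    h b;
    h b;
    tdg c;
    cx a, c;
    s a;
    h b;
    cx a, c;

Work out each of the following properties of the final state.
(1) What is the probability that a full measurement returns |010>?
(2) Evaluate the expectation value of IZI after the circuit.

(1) A full measurement returns |010> with probability 1/2.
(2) In the final state, IZI has expectation 0.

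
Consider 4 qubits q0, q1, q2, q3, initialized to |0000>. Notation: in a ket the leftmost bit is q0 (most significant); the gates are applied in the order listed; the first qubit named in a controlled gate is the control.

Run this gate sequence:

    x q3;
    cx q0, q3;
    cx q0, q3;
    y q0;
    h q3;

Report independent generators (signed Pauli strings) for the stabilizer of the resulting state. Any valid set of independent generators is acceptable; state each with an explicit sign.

The final state is stabilized by the group generated by -IIIX, -ZIII, +IZII, +IIZI; other independent generating sets are equally valid.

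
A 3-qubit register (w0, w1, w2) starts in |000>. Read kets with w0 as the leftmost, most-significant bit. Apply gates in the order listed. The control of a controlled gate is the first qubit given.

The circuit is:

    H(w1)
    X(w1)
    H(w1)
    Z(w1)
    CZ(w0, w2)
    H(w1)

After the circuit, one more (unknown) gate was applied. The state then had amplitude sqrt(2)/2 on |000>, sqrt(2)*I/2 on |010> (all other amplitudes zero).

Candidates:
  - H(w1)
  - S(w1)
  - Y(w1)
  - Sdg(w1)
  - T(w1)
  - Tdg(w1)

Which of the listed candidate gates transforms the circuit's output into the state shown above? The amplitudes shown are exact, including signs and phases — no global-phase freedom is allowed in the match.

The applied gate was S(w1). Key observation: gates 1-4 undo each other exactly, leaving only the rest of the circuit to track.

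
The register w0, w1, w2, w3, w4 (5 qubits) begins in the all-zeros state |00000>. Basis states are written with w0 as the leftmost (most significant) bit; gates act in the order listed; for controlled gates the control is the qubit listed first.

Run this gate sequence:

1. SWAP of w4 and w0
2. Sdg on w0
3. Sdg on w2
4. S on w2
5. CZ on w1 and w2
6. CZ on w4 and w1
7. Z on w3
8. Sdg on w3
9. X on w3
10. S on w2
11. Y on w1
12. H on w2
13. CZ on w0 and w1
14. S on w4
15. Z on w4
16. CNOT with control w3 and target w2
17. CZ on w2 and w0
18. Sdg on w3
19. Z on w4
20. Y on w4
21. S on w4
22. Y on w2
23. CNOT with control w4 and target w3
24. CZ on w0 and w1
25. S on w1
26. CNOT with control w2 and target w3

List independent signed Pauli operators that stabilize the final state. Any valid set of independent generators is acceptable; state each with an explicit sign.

The final state is stabilized by the group generated by -IIXXI, +ZIIII, -IZIII, +IIZZI, -IIIIZ; other independent generating sets are equally valid.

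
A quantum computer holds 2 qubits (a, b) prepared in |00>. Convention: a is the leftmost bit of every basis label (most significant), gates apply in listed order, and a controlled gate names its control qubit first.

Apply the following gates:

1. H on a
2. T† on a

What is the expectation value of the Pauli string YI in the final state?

In the final state, YI has expectation -sqrt(2)/2.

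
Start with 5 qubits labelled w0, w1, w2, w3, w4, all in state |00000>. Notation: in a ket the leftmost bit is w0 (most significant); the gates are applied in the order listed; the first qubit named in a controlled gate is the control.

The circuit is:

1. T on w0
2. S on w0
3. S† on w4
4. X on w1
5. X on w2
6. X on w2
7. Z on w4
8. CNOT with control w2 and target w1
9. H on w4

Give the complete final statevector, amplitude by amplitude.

The resulting statevector has amplitude sqrt(2)/2 on |01000>, sqrt(2)/2 on |01001>, and 0 on every other basis state. Key observation: the block from step 5 through step 6 cancels to the identity and can be dropped.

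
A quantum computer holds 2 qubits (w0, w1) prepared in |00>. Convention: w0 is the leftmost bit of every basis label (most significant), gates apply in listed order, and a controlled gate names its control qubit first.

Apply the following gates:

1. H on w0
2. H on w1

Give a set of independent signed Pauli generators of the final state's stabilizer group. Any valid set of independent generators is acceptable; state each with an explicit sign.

One valid set of independent stabilizer generators is +XI, +IX (any independent generating set of the same group is equally correct).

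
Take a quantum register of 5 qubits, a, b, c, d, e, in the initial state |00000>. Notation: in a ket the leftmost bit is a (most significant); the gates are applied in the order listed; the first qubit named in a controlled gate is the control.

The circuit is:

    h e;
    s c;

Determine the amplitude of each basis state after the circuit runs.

The resulting statevector has amplitude sqrt(2)/2 on |00000>, sqrt(2)/2 on |00001>, and 0 on every other basis state.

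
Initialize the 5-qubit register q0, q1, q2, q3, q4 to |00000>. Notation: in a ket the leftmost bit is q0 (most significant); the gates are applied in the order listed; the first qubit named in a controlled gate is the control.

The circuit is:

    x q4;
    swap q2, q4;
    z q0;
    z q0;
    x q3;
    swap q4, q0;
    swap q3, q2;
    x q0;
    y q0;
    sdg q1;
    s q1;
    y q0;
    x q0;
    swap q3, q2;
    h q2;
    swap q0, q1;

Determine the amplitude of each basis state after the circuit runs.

After the circuit, the state carries amplitude sqrt(2)/2 on |00010>, -sqrt(2)/2 on |00110>, and 0 on every other basis state. Key observation: gates 7-14 undo each other exactly, leaving only the rest of the circuit to track.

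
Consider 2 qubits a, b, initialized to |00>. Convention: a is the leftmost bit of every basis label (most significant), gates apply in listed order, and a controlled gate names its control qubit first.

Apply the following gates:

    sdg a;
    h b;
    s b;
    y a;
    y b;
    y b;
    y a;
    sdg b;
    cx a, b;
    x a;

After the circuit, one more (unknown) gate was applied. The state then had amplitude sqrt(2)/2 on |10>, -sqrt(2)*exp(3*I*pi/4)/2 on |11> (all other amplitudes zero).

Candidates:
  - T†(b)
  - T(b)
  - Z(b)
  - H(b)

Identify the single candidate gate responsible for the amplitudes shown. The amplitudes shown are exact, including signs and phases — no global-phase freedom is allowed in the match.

The applied gate was T†(b).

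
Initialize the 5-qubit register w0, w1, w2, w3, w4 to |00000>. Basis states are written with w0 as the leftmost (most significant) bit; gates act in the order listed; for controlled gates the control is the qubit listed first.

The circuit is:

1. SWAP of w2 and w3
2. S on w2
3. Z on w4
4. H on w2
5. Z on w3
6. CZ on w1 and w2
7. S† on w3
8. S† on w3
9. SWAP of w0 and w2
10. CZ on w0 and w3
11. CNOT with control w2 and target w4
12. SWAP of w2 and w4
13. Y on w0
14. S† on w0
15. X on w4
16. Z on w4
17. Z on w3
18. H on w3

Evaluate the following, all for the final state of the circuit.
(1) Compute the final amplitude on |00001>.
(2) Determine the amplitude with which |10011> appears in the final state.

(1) |00001> carries amplitude I/2 in the final state.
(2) The final state's coefficient on |10011> equals -1/2.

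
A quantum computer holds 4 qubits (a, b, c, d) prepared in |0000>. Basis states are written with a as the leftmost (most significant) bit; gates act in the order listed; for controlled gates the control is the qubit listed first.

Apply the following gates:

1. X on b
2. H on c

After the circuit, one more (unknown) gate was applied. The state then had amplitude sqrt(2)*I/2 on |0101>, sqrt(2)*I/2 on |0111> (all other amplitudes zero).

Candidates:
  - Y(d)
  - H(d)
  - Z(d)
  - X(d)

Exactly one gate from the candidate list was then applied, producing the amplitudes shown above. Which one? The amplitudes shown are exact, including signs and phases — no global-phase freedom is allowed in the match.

The applied gate was Y(d).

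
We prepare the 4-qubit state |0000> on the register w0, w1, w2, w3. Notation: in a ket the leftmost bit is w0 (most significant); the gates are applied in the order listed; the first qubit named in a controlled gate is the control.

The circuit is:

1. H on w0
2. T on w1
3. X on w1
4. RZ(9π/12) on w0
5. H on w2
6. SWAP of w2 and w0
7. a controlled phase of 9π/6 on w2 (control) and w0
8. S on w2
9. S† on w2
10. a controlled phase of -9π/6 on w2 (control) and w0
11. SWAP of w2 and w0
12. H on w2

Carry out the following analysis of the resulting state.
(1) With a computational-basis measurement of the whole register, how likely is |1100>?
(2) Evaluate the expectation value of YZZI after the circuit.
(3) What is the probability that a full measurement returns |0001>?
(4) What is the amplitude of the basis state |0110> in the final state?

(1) A full measurement returns |1100> with probability 1/2.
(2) The observable YZZI averages to -sqrt(2)/2.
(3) A full measurement returns |0001> with probability 0.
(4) The final state's coefficient on |0110> equals 0.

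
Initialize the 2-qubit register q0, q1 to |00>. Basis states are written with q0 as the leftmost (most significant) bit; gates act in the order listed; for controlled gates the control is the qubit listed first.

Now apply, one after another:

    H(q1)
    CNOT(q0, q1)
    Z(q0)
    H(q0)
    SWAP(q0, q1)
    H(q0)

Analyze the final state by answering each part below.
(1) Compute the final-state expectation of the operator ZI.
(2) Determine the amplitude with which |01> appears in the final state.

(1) The observable ZI averages to 1.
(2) The final state's coefficient on |01> equals sqrt(2)/2.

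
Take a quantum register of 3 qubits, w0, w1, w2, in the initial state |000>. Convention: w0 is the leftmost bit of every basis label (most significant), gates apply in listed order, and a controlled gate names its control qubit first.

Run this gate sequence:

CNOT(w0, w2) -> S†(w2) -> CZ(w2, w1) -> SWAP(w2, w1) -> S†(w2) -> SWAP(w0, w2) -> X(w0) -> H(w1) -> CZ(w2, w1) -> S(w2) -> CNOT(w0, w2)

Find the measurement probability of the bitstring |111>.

The probability of measuring |111> is 1/2.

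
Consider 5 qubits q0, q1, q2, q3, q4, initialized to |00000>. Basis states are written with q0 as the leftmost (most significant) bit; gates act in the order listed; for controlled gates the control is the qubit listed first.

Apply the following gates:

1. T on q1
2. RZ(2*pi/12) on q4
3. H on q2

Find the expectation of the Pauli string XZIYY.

The expectation value of XZIYY is 0.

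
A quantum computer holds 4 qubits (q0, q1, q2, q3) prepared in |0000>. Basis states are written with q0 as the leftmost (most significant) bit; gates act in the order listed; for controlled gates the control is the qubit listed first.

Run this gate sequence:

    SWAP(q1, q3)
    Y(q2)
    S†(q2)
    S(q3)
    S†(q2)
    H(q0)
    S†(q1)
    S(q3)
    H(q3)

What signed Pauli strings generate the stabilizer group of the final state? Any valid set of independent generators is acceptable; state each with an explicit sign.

The stabilizer group can be generated by +XIII, +IIIX, +IZII, -IIZI, among other valid generating sets.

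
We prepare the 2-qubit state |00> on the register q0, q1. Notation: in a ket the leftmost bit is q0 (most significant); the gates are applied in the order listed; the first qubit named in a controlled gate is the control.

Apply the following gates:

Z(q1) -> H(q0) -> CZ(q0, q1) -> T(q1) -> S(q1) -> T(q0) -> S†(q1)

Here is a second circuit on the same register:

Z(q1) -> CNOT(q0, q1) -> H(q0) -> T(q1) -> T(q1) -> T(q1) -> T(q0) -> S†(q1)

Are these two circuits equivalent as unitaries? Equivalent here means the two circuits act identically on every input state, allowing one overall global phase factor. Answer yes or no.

No: there is an input state on which the two circuits produce genuinely different outputs (not merely differing by a phase).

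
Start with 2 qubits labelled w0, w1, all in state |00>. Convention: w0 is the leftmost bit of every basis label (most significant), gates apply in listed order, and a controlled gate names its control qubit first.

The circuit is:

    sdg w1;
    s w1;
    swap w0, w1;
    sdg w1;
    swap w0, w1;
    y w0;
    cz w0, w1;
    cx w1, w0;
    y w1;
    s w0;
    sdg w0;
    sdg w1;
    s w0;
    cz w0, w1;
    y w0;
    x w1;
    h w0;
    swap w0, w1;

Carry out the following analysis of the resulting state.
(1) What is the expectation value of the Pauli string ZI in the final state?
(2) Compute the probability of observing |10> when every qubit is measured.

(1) In the final state, ZI has expectation 1.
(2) Outcome |10> occurs with probability 0.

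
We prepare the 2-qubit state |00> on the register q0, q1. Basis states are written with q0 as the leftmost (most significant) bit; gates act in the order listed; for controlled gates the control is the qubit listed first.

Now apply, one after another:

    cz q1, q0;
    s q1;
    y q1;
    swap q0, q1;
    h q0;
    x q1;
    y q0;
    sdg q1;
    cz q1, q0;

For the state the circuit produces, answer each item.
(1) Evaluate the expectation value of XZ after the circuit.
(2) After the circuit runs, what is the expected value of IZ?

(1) The expectation value of XZ is 1.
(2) The observable IZ averages to -1.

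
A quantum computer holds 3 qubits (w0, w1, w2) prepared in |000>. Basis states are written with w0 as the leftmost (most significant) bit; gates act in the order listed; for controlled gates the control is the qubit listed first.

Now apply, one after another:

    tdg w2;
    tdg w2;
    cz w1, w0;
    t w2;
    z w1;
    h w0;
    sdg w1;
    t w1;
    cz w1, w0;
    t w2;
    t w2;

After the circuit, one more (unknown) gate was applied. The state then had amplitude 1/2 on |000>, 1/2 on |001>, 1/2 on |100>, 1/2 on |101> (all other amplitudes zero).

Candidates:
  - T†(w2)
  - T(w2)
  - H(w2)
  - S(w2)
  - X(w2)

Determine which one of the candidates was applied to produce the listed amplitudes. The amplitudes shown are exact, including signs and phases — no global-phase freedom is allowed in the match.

The applied gate was H(w2).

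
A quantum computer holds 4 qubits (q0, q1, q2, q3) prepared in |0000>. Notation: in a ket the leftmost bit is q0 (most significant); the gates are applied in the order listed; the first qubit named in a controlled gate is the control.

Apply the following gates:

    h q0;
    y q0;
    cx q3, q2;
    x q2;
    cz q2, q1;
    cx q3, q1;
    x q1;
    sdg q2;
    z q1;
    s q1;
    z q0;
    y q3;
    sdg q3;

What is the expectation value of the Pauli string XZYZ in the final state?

The expectation value of XZYZ is 0.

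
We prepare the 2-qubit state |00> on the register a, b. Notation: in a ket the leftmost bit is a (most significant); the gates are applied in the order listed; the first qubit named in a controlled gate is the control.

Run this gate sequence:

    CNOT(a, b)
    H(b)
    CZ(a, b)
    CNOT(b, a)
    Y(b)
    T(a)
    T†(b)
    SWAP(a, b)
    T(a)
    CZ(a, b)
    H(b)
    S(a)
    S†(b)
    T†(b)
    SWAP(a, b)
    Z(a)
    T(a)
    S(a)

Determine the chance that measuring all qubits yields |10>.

Outcome |10> occurs with probability 1/4.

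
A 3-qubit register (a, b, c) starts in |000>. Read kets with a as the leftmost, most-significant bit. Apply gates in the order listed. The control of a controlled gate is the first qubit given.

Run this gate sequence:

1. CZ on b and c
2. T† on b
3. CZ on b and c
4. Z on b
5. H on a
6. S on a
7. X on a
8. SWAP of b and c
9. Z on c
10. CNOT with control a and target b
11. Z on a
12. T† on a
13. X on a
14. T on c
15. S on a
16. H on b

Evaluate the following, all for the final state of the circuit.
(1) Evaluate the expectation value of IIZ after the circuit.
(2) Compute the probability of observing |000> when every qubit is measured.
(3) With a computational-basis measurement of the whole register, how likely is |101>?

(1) The observable IIZ averages to 1.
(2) Outcome |000> occurs with probability 1/4.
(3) Outcome |101> occurs with probability 0.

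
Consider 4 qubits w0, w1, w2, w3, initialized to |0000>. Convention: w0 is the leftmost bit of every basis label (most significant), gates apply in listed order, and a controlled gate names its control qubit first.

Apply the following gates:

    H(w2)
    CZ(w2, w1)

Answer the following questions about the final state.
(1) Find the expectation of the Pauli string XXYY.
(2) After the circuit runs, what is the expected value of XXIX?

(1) The observable XXYY averages to 0.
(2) The expectation value of XXIX is 0.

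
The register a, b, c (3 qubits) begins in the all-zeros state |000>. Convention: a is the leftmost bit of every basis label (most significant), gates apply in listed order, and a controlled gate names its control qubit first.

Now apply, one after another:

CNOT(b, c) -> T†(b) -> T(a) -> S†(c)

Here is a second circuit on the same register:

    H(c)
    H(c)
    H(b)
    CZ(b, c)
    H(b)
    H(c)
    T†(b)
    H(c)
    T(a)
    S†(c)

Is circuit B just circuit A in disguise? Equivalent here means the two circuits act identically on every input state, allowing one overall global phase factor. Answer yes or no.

No — the two circuits implement different unitaries, even allowing a global phase.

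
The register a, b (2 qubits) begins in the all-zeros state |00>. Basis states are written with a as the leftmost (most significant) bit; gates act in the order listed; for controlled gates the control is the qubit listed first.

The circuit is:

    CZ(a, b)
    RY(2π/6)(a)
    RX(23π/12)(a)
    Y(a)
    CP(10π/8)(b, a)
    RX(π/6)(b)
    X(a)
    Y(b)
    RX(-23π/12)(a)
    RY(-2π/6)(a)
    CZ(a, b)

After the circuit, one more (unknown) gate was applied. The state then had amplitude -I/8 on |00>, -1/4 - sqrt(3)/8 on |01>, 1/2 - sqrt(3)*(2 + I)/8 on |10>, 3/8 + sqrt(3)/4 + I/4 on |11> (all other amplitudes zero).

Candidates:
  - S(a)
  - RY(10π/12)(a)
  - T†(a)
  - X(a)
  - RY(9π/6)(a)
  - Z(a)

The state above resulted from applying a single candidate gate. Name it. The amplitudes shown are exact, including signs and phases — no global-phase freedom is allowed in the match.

The applied gate was Z(a).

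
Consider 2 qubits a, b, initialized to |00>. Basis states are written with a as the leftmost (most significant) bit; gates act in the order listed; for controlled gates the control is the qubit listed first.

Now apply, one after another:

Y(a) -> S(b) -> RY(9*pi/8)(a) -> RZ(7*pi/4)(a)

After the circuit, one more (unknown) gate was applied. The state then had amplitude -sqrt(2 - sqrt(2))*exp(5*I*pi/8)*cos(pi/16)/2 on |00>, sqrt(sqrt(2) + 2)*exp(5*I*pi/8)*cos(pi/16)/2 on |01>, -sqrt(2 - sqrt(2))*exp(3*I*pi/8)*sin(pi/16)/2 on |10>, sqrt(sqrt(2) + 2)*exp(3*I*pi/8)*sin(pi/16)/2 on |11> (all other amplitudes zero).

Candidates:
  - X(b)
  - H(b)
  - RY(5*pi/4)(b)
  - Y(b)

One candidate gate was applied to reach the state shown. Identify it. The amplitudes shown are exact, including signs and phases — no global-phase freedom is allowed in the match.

The unique candidate consistent with the amplitudes is RY(5*pi/4)(b).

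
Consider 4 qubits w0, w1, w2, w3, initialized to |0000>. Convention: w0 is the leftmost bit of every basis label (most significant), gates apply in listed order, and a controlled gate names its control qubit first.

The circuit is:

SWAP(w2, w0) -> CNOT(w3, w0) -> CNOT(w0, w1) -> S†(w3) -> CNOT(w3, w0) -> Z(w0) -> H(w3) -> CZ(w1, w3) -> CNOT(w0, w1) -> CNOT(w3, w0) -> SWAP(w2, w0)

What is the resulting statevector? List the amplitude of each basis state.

The final amplitudes are sqrt(2)/2 on |0000>, sqrt(2)/2 on |0011>, and 0 on every other basis state.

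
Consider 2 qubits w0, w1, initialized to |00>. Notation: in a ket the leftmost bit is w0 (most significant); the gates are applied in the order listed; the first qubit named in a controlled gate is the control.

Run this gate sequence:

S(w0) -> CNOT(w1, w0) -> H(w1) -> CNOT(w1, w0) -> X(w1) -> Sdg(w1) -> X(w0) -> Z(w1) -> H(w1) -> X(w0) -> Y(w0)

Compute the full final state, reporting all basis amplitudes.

The final amplitudes are -I/2 on |00>, -I/2 on |01>, -1/2 on |10>, 1/2 on |11>.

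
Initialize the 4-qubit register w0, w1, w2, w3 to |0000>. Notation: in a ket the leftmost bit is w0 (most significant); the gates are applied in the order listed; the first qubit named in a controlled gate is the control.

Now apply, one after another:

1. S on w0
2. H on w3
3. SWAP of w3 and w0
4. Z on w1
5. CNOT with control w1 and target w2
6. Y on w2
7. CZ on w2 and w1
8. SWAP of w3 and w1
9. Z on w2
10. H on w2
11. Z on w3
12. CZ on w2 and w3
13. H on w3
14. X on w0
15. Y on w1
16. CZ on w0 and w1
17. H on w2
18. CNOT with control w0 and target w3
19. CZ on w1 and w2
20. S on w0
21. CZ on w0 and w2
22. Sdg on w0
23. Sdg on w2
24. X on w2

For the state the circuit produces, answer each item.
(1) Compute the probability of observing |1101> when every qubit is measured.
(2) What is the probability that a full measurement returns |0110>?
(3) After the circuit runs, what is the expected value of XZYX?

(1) A full measurement returns |1101> with probability 1/4.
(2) A full measurement returns |0110> with probability 0.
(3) The expectation value of XZYX is 0.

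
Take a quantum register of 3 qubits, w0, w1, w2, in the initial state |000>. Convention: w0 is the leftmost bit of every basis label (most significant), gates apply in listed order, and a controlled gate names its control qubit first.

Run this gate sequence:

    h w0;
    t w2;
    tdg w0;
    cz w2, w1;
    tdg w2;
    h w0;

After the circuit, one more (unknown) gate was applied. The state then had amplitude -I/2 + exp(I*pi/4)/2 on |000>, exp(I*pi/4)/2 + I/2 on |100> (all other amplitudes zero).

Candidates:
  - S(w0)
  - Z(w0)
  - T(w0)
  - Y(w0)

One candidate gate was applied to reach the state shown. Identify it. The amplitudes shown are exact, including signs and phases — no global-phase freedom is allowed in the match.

The unique candidate consistent with the amplitudes is Y(w0).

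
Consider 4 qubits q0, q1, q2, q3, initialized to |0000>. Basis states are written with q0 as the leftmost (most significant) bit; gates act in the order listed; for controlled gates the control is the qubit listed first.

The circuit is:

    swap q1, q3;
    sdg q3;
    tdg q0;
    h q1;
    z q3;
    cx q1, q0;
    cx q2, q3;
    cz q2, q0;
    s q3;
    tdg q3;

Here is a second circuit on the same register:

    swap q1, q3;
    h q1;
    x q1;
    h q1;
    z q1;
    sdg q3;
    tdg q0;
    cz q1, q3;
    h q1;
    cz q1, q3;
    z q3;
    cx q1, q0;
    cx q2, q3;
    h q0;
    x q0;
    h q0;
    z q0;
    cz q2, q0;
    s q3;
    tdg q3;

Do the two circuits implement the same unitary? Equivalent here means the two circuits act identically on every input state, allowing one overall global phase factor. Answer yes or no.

No, they are not equivalent — no single phase factor reconciles the two unitaries.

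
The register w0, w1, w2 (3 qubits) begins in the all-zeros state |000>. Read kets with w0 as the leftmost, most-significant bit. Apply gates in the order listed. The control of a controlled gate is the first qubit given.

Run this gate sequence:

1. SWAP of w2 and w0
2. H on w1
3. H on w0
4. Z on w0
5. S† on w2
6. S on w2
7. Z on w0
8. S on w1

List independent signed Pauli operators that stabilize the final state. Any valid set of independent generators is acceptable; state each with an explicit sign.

One valid set of independent stabilizer generators is +XII, +IYI, +IIZ (any independent generating set of the same group is equally correct).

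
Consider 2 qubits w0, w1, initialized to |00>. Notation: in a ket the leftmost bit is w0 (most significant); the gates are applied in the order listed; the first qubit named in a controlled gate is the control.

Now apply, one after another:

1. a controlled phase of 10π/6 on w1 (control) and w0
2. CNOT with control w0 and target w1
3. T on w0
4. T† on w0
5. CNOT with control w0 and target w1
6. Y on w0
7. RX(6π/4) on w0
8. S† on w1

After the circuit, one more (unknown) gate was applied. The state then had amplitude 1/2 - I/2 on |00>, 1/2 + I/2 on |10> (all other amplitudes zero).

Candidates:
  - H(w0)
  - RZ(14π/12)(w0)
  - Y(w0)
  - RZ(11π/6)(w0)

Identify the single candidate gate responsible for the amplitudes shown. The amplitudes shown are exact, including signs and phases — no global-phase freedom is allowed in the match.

The unique candidate consistent with the amplitudes is H(w0). Key observation: steps 2-5 multiply out to the identity, so the circuit reduces to the remaining gates.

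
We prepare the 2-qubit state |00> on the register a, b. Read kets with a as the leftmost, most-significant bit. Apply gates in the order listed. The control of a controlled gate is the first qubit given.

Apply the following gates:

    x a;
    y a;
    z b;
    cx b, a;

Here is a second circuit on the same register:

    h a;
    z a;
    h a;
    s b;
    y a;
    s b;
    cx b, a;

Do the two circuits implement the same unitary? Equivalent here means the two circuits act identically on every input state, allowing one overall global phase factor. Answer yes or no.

Yes — the two circuits implement the same unitary up to a global phase.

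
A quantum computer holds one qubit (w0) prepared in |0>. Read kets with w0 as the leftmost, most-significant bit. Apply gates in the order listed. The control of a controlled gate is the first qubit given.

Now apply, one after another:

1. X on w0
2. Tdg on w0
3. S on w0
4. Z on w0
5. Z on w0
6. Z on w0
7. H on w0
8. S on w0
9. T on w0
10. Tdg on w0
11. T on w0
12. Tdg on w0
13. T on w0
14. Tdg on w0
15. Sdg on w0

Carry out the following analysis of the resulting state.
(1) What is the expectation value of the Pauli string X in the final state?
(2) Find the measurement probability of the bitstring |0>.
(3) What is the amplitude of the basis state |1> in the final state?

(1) In the final state, X has expectation -1. Key observation: steps 8-15 multiply out to the identity, so the circuit reduces to the remaining gates.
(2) Outcome |0> occurs with probability 1/2.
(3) The final state's coefficient on |1> equals sqrt(2)*exp(I*pi/4)/2.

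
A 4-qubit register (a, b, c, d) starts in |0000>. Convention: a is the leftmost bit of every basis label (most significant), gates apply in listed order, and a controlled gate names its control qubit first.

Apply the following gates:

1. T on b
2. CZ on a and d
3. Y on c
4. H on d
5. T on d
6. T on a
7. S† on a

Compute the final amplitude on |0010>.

The final state's coefficient on |0010> equals sqrt(2)*I/2.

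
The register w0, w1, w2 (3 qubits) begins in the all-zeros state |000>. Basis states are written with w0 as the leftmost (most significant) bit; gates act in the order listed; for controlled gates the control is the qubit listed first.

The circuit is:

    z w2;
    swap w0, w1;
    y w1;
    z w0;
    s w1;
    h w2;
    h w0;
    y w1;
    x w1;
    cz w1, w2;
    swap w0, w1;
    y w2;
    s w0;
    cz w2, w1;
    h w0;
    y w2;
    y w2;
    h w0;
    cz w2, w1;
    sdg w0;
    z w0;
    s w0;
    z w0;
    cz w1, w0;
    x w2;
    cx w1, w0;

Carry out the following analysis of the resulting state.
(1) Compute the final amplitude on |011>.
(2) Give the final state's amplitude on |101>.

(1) The final state's coefficient on |011> equals I/2. Key observation: the block from step 13 through step 20 cancels to the identity and can be dropped.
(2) The final state's coefficient on |101> equals -I/2.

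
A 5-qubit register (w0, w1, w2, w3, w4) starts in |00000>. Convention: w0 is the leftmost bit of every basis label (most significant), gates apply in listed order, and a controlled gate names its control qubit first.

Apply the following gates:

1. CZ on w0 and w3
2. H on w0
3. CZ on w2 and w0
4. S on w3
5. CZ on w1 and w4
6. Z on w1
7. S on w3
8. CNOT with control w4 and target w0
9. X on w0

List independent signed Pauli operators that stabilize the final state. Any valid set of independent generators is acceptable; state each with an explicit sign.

The final state is stabilized by the group generated by +XIIII, +IZIII, +IIZII, +IIIZI, +IIIIZ; other independent generating sets are equally valid.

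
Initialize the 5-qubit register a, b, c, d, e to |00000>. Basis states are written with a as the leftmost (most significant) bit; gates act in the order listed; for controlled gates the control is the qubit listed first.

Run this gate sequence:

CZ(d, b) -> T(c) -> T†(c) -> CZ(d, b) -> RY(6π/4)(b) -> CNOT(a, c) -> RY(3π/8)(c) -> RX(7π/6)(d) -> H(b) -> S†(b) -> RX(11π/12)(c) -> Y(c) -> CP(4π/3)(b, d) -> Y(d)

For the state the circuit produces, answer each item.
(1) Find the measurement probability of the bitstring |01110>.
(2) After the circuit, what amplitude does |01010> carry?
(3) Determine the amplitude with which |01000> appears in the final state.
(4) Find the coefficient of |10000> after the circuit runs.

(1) A full measurement returns |01110> with probability -sqrt(3)*cos(3*pi/16)**2/8 - sqrt(3)*sqrt(1/2 - sqrt(2)/4)*sqrt(sqrt(2)/4 + 1/2)*cos(3*pi/16)**2/4 - sqrt(3)*sin(3*pi/16)**2/8 - sqrt(2)*cos(3*pi/16)**2/16 - 3*sqrt(1/2 - sqrt(2)/4)*sqrt(sqrt(2)/4 + 1/2)*sin(3*pi/16)**2/8 - sqrt(6)*sin(3*pi/16)**2/32 + sqrt(2)*sin(3*pi/16)**2/16 + sqrt(3)*sqrt(1/2 - sqrt(2)/4)*sqrt(sqrt(2)/4 + 1/2)*sin(3*pi/16)**2/4 + sqrt(6)*cos(3*pi/16)**2/32 + sin(3*pi/16)**2/4 + 3*sqrt(1/2 - sqrt(2)/4)*sqrt(sqrt(2)/4 + 1/2)*cos(3*pi/16)**2/8 + cos(3*pi/16)**2/4. Key observation: gates 1-4 undo each other exactly, leaving only the rest of the circuit to track.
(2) The final state's coefficient on |01010> equals -3*sqrt(2)*sqrt(sqrt(2)/4 + 1/2)*cos(3*pi/16)/8 - sqrt(6)*sqrt(1/2 - sqrt(2)/4)*cos(3*pi/16)/8 + sqrt(2)*sqrt(1/2 - sqrt(2)/4)*cos(3*pi/16)/8 + sqrt(6)*sqrt(sqrt(2)/4 + 1/2)*cos(3*pi/16)/8 - sqrt(6)*I*sqrt(sqrt(2)/4 + 1/2)*sin(3*pi/16)/8 - sqrt(6)*I*sqrt(1/2 - sqrt(2)/4)*sin(3*pi/16)/8 + sqrt(2)*I*sqrt(sqrt(2)/4 + 1/2)*sin(3*pi/16)/8 + 3*sqrt(2)*I*sqrt(1/2 - sqrt(2)/4)*sin(3*pi/16)/8.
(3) |01000> carries amplitude 3*sqrt(2)*I*sqrt(sqrt(2)/4 + 1/2)*exp(-2*I*pi/3)*cos(3*pi/16)/8 + sqrt(6)*I*sqrt(sqrt(2)/4 + 1/2)*exp(-2*I*pi/3)*cos(3*pi/16)/8 + 3*sqrt(2)*sqrt(1/2 - sqrt(2)/4)*exp(-2*I*pi/3)*sin(3*pi/16)/8 + sqrt(6)*sqrt(1/2 - sqrt(2)/4)*exp(-2*I*pi/3)*sin(3*pi/16)/8 + sqrt(6)*I*sqrt(1/2 - sqrt(2)/4)*exp(-2*I*pi/3)*cos(3*pi/16)/8 + sqrt(2)*I*sqrt(1/2 - sqrt(2)/4)*exp(-2*I*pi/3)*cos(3*pi/16)/8 - sqrt(2)*sqrt(sqrt(2)/4 + 1/2)*exp(-2*I*pi/3)*sin(3*pi/16)/8 - sqrt(6)*sqrt(sqrt(2)/4 + 1/2)*exp(-2*I*pi/3)*sin(3*pi/16)/8 in the final state.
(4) The amplitude on |10000> is 0.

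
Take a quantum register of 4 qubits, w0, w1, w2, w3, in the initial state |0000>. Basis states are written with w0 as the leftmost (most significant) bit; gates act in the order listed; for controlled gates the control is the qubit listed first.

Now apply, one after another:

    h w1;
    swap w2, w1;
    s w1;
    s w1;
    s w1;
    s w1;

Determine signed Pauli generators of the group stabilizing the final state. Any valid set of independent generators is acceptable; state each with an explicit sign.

The final state is stabilized by the group generated by +IIXI, +ZIII, +IZII, +IIIZ; other independent generating sets are equally valid. Key observation: the block from step 3 through step 6 cancels to the identity and can be dropped.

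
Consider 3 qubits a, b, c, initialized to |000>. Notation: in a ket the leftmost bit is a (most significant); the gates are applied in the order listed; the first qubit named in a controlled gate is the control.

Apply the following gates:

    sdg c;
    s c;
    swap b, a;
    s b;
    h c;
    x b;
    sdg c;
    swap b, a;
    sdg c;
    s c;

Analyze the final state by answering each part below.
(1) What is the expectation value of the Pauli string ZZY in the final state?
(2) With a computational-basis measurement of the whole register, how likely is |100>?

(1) In the final state, ZZY has expectation 1.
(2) The probability of measuring |100> is 1/2.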